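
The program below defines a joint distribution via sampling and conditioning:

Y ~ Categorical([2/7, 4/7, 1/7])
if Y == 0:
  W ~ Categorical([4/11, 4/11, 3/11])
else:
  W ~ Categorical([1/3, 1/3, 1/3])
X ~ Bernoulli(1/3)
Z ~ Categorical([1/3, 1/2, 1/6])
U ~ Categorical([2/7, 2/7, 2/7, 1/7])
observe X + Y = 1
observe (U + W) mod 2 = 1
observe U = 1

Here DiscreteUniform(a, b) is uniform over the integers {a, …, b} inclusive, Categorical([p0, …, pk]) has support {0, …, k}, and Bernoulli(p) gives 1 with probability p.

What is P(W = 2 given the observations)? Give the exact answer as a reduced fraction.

Enumerate traces; 12 have nonzero weight after conditioning:
  (Y=0, W=0, X=1, Z=0, U=1) weight 16/4851
  (Y=0, W=0, X=1, Z=1, U=1) weight 8/1617
  (Y=0, W=0, X=1, Z=2, U=1) weight 8/4851
  (Y=0, W=2, X=1, Z=0, U=1) weight 4/1617
  (Y=0, W=2, X=1, Z=1, U=1) weight 2/539
  (Y=0, W=2, X=1, Z=2, U=1) weight 2/1617
  (Y=1, W=0, X=0, Z=0, U=1) weight 16/1323
  (Y=1, W=0, X=0, Z=1, U=1) weight 8/441
  … 4 more
Group by W:
  weight(W=0) = 32/693
  weight(W=2) = 212/4851
Total weight = 32/693 + 212/4851 = 436/4851
P(W=0 | obs) = 32/693 / 436/4851 = 56/109
P(W=2 | obs) = 212/4851 / 436/4851 = 53/109

P(W = 2 | obs) = 53/109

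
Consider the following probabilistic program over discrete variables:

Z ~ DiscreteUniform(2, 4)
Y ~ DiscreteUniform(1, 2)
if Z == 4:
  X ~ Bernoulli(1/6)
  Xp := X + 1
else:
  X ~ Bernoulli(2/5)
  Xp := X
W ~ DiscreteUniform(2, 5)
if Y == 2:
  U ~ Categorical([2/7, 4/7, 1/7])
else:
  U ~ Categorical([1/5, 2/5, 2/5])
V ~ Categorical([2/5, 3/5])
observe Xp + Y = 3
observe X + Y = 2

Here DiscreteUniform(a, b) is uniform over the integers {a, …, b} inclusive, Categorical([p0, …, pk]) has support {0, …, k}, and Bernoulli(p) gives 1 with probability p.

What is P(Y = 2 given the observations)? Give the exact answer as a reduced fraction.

Enumerate traces; 48 have nonzero weight after conditioning:
  (Z=4, Y=1, X=1, W=2, U=0, V=0) weight 1/1800
  (Z=4, Y=1, X=1, W=2, U=0, V=1) weight 1/1200
  (Z=4, Y=1, X=1, W=2, U=1, V=0) weight 1/900
  (Z=4, Y=1, X=1, W=2, U=1, V=1) weight 1/600
  (Z=4, Y=1, X=1, W=2, U=2, V=0) weight 1/900
  (Z=4, Y=1, X=1, W=2, U=2, V=1) weight 1/600
  (Z=4, Y=1, X=1, W=3, U=0, V=0) weight 1/1800
  (Z=4, Y=1, X=1, W=3, U=0, V=1) weight 1/1200
  (Z=4, Y=2, X=0, W=2, U=0, V=0) weight 1/252
  … 39 more
Group by Y:
  weight(Y=1) = 1/36
  weight(Y=2) = 5/36
Total weight = 1/36 + 5/36 = 1/6
P(Y=1 | obs) = 1/36 / 1/6 = 1/6
P(Y=2 | obs) = 5/36 / 1/6 = 5/6

P(Y = 2 | obs) = 5/6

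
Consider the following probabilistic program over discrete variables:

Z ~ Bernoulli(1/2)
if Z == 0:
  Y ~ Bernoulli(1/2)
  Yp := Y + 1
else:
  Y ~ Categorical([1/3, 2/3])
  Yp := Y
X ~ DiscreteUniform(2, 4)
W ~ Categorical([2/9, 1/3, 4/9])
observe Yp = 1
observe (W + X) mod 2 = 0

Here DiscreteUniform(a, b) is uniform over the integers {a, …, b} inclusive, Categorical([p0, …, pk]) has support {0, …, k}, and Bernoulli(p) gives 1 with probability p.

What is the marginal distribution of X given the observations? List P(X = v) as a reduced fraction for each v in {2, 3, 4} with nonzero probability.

P(X=2) = 2/5, P(X=3) = 1/5, P(X=4) = 2/5

Enumerate traces; 10 have nonzero weight after conditioning:
  (Z=0, Y=0, X=2, W=0) weight 1/54
  (Z=0, Y=0, X=2, W=2) weight 1/27
  (Z=0, Y=0, X=3, W=1) weight 1/36
  (Z=0, Y=0, X=4, W=0) weight 1/54
  (Z=0, Y=0, X=4, W=2) weight 1/27
  (Z=1, Y=1, X=2, W=0) weight 2/81
  (Z=1, Y=1, X=2, W=2) weight 4/81
  (Z=1, Y=1, X=3, W=1) weight 1/27
  … 2 more
Group by X:
  weight(X=2) = 7/54
  weight(X=3) = 7/108
  weight(X=4) = 7/54
Total weight = 7/54 + 7/108 + 7/54 = 35/108
P(X=2 | obs) = 7/54 / 35/108 = 2/5
P(X=3 | obs) = 7/108 / 35/108 = 1/5
P(X=4 | obs) = 7/54 / 35/108 = 2/5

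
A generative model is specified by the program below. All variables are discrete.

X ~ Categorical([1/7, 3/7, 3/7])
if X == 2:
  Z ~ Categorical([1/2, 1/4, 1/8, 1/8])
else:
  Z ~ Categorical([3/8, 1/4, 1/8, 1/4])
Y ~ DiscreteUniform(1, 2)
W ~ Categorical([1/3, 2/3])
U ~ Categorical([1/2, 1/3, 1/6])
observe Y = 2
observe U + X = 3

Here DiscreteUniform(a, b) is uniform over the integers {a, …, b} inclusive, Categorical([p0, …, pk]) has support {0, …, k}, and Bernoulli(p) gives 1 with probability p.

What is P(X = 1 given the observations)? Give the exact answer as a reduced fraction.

Enumerate traces; 16 have nonzero weight after conditioning:
  (X=1, Z=0, Y=2, W=0, U=2) weight 1/224
  (X=1, Z=0, Y=2, W=1, U=2) weight 1/112
  (X=1, Z=1, Y=2, W=0, U=2) weight 1/336
  (X=1, Z=1, Y=2, W=1, U=2) weight 1/168
  (X=1, Z=2, Y=2, W=0, U=2) weight 1/672
  (X=1, Z=2, Y=2, W=1, U=2) weight 1/336
  (X=1, Z=3, Y=2, W=0, U=2) weight 1/336
  (X=1, Z=3, Y=2, W=1, U=2) weight 1/168
  (X=2, Z=0, Y=2, W=0, U=1) weight 1/84
  … 7 more
Group by X:
  weight(X=1) = 1/28
  weight(X=2) = 1/14
Total weight = 1/28 + 1/14 = 3/28
P(X=1 | obs) = 1/28 / 3/28 = 1/3
P(X=2 | obs) = 1/14 / 3/28 = 2/3

P(X = 1 | obs) = 1/3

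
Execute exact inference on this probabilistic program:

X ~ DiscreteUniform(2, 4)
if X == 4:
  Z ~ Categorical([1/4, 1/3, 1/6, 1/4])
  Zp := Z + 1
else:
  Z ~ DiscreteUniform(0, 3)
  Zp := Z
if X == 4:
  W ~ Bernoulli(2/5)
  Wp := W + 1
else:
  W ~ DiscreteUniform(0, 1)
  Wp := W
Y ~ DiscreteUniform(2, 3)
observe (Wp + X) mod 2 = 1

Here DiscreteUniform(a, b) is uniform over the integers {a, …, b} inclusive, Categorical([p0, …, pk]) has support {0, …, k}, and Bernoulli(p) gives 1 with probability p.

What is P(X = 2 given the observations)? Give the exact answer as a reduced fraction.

Enumerate traces; 24 have nonzero weight after conditioning:
  (X=2, Z=0, W=1, Y=2) weight 1/48
  (X=2, Z=0, W=1, Y=3) weight 1/48
  (X=2, Z=1, W=1, Y=2) weight 1/48
  (X=2, Z=1, W=1, Y=3) weight 1/48
  (X=2, Z=2, W=1, Y=2) weight 1/48
  (X=2, Z=2, W=1, Y=3) weight 1/48
  (X=2, Z=3, W=1, Y=2) weight 1/48
  (X=2, Z=3, W=1, Y=3) weight 1/48
  (X=3, Z=0, W=0, Y=2) weight 1/48
  (X=4, Z=0, W=0, Y=2) weight 1/40
  … 14 more
Group by X:
  weight(X=2) = 1/6
  weight(X=3) = 1/6
  weight(X=4) = 1/5
Total weight = 1/6 + 1/6 + 1/5 = 8/15
P(X=2 | obs) = 1/6 / 8/15 = 5/16
P(X=3 | obs) = 1/6 / 8/15 = 5/16
P(X=4 | obs) = 1/5 / 8/15 = 3/8

P(X = 2 | obs) = 5/16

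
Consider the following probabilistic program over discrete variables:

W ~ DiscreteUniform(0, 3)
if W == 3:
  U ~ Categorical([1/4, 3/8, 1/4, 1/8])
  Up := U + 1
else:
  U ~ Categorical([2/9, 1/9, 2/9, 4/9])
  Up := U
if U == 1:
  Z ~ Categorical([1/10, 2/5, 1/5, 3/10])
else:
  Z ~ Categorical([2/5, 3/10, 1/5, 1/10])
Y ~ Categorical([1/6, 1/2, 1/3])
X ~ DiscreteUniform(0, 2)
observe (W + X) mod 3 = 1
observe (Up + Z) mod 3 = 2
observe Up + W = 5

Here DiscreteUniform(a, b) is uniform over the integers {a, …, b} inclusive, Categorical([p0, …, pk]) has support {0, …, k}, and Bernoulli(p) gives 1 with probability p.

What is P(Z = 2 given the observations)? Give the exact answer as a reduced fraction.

P(Z = 2 | obs) = 16/43

Enumerate traces; 9 have nonzero weight after conditioning:
  (W=2, U=3, Z=2, Y=0, X=2) weight 1/810
  (W=2, U=3, Z=2, Y=1, X=2) weight 1/270
  (W=2, U=3, Z=2, Y=2, X=2) weight 1/405
  (W=3, U=1, Z=0, Y=0, X=1) weight 1/1920
  (W=3, U=1, Z=0, Y=1, X=1) weight 1/640
  (W=3, U=1, Z=0, Y=2, X=1) weight 1/960
  (W=3, U=1, Z=3, Y=0, X=1) weight 1/640
  (W=3, U=1, Z=3, Y=1, X=1) weight 3/640
  … 1 more
Group by Z:
  weight(Z=0) = 1/320
  weight(Z=2) = 1/135
  weight(Z=3) = 3/320
Total weight = 1/320 + 1/135 + 3/320 = 43/2160
P(Z=0 | obs) = 1/320 / 43/2160 = 27/172
P(Z=2 | obs) = 1/135 / 43/2160 = 16/43
P(Z=3 | obs) = 3/320 / 43/2160 = 81/172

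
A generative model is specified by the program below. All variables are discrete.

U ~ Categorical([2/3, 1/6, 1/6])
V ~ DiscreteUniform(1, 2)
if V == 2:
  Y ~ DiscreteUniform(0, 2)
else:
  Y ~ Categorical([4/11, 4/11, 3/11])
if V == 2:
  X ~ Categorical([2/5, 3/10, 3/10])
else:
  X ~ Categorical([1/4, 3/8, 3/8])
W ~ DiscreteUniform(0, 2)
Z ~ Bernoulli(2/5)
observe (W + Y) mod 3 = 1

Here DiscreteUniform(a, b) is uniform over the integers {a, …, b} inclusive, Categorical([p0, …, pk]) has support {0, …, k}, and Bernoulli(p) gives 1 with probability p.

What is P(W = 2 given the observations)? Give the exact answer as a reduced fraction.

Enumerate traces; 108 have nonzero weight after conditioning:
  (U=0, V=1, Y=0, X=0, W=1, Z=0) weight 1/165
  (U=0, V=1, Y=0, X=0, W=1, Z=1) weight 2/495
  (U=0, V=1, Y=0, X=1, W=1, Z=0) weight 1/110
  (U=0, V=1, Y=0, X=1, W=1, Z=1) weight 1/165
  (U=0, V=1, Y=0, X=2, W=1, Z=0) weight 1/110
  (U=0, V=1, Y=0, X=2, W=1, Z=1) weight 1/165
  (U=0, V=1, Y=1, X=0, W=0, Z=0) weight 1/165
  (U=0, V=1, Y=1, X=0, W=0, Z=1) weight 2/495
  (U=0, V=1, Y=2, X=0, W=2, Z=0) weight 1/220
  … 99 more
Group by W:
  weight(W=0) = 23/198
  weight(W=1) = 23/198
  weight(W=2) = 10/99
Total weight = 23/198 + 23/198 + 10/99 = 1/3
P(W=0 | obs) = 23/198 / 1/3 = 23/66
P(W=1 | obs) = 23/198 / 1/3 = 23/66
P(W=2 | obs) = 10/99 / 1/3 = 10/33

P(W = 2 | obs) = 10/33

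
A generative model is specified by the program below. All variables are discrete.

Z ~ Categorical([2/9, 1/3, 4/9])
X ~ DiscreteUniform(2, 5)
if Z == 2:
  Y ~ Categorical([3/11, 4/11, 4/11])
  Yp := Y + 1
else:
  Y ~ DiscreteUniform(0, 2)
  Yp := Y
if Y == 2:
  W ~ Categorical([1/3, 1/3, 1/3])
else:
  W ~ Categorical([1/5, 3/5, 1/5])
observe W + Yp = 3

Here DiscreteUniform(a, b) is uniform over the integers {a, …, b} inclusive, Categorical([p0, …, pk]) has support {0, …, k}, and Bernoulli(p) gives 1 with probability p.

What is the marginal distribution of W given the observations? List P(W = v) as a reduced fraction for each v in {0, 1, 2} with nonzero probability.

P(W=0) = 12/61, P(W=1) = 707/1220, P(W=2) = 273/1220

Enumerate traces; 28 have nonzero weight after conditioning:
  (Z=0, X=2, Y=1, W=2) weight 1/270
  (Z=0, X=2, Y=2, W=1) weight 1/162
  (Z=0, X=3, Y=1, W=2) weight 1/270
  (Z=0, X=3, Y=2, W=1) weight 1/162
  (Z=0, X=4, Y=1, W=2) weight 1/270
  (Z=0, X=4, Y=2, W=1) weight 1/162
  (Z=0, X=5, Y=1, W=2) weight 1/270
  (Z=0, X=5, Y=2, W=1) weight 1/162
  (Z=2, X=2, Y=2, W=0) weight 4/297
  … 19 more
Group by W:
  weight(W=0) = 16/297
  weight(W=1) = 707/4455
  weight(W=2) = 91/1485
Total weight = 16/297 + 707/4455 + 91/1485 = 244/891
P(W=0 | obs) = 16/297 / 244/891 = 12/61
P(W=1 | obs) = 707/4455 / 244/891 = 707/1220
P(W=2 | obs) = 91/1485 / 244/891 = 273/1220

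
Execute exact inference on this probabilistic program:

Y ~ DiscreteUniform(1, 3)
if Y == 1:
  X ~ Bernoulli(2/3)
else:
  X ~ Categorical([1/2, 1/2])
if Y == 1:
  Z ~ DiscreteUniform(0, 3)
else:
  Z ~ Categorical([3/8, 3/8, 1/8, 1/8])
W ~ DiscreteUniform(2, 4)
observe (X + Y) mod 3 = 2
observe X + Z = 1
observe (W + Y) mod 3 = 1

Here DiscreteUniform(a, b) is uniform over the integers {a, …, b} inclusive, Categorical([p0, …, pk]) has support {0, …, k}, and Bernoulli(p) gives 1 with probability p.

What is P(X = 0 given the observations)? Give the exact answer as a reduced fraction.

P(X = 0 | obs) = 9/17

Enumerate traces; 2 have nonzero weight after conditioning:
  (Y=1, X=1, Z=0, W=3) weight 1/54
  (Y=2, X=0, Z=1, W=2) weight 1/48
Group by X:
  weight(X=0) = 1/48
  weight(X=1) = 1/54
Total weight = 1/48 + 1/54 = 17/432
P(X=0 | obs) = 1/48 / 17/432 = 9/17
P(X=1 | obs) = 1/54 / 17/432 = 8/17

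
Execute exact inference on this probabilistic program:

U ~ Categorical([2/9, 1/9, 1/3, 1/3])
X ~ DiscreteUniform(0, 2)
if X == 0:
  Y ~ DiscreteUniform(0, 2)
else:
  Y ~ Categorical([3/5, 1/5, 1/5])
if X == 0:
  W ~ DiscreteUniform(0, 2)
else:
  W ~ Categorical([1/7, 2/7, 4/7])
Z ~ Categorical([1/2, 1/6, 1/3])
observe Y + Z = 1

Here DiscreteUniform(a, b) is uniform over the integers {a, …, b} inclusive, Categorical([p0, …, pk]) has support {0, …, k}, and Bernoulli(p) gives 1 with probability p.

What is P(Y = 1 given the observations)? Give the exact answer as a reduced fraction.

P(Y = 1 | obs) = 33/56

Enumerate traces; 72 have nonzero weight after conditioning:
  (U=0, X=0, Y=0, W=0, Z=1) weight 1/729
  (U=0, X=0, Y=0, W=1, Z=1) weight 1/729
  (U=0, X=0, Y=0, W=2, Z=1) weight 1/729
  (U=0, X=0, Y=1, W=0, Z=0) weight 1/243
  (U=0, X=0, Y=1, W=1, Z=0) weight 1/243
  (U=0, X=0, Y=1, W=2, Z=0) weight 1/243
  (U=0, X=1, Y=0, W=0, Z=1) weight 1/945
  (U=0, X=1, Y=0, W=1, Z=1) weight 2/945
  … 64 more
Group by Y:
  weight(Y=0) = 23/270
  weight(Y=1) = 11/90
Total weight = 23/270 + 11/90 = 28/135
P(Y=0 | obs) = 23/270 / 28/135 = 23/56
P(Y=1 | obs) = 11/90 / 28/135 = 33/56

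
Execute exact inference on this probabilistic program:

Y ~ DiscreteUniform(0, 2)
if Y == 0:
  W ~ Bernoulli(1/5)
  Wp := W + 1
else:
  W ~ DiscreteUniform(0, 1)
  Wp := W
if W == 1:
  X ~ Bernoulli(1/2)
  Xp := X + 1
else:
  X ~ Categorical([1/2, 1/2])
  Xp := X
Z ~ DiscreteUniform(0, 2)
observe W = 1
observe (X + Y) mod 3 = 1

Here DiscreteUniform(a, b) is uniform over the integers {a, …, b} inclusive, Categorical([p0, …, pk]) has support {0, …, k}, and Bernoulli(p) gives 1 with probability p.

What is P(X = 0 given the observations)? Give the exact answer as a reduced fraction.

P(X = 0 | obs) = 5/7

Enumerate traces; 6 have nonzero weight after conditioning:
  (Y=0, W=1, X=1, Z=0) weight 1/90
  (Y=0, W=1, X=1, Z=1) weight 1/90
  (Y=0, W=1, X=1, Z=2) weight 1/90
  (Y=1, W=1, X=0, Z=0) weight 1/36
  (Y=1, W=1, X=0, Z=1) weight 1/36
  (Y=1, W=1, X=0, Z=2) weight 1/36
Group by X:
  weight(X=0) = 1/12
  weight(X=1) = 1/30
Total weight = 1/12 + 1/30 = 7/60
P(X=0 | obs) = 1/12 / 7/60 = 5/7
P(X=1 | obs) = 1/30 / 7/60 = 2/7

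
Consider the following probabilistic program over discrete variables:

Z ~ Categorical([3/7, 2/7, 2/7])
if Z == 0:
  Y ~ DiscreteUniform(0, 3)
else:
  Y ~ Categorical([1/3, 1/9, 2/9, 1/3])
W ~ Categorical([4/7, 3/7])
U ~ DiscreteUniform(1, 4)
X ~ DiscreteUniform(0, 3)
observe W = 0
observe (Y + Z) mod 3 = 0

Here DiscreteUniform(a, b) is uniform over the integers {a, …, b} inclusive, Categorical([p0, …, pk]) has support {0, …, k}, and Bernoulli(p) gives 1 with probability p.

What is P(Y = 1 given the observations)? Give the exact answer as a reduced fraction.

Enumerate traces; 64 have nonzero weight after conditioning:
  (Z=0, Y=0, W=0, U=1, X=0) weight 3/784
  (Z=0, Y=0, W=0, U=1, X=1) weight 3/784
  (Z=0, Y=0, W=0, U=1, X=2) weight 3/784
  (Z=0, Y=0, W=0, U=1, X=3) weight 3/784
  (Z=0, Y=0, W=0, U=2, X=0) weight 3/784
  (Z=0, Y=0, W=0, U=2, X=1) weight 3/784
  (Z=0, Y=0, W=0, U=2, X=2) weight 3/784
  (Z=0, Y=0, W=0, U=2, X=3) weight 3/784
  (Z=0, Y=3, W=0, U=1, X=0) weight 3/784
  (Z=1, Y=2, W=0, U=1, X=0) weight 1/441
  … 54 more
Group by Y:
  weight(Y=0) = 3/49
  weight(Y=1) = 8/441
  weight(Y=2) = 16/441
  weight(Y=3) = 3/49
Total weight = 3/49 + 8/441 + 16/441 + 3/49 = 26/147
P(Y=0 | obs) = 3/49 / 26/147 = 9/26
P(Y=1 | obs) = 8/441 / 26/147 = 4/39
P(Y=2 | obs) = 16/441 / 26/147 = 8/39
P(Y=3 | obs) = 3/49 / 26/147 = 9/26

P(Y = 1 | obs) = 4/39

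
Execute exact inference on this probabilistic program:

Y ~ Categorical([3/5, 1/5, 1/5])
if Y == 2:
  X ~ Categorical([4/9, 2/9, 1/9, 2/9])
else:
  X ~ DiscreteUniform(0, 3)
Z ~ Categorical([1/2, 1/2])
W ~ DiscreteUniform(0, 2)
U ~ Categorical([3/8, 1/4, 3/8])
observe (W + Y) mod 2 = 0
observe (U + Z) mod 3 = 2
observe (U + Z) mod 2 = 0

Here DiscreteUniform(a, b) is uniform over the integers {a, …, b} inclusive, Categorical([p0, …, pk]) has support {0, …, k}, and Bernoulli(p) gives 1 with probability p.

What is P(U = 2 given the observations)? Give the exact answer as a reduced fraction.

Enumerate traces; 40 have nonzero weight after conditioning:
  (Y=0, X=0, Z=0, W=0, U=2) weight 3/320
  (Y=0, X=0, Z=0, W=2, U=2) weight 3/320
  (Y=0, X=0, Z=1, W=0, U=1) weight 1/160
  (Y=0, X=0, Z=1, W=2, U=1) weight 1/160
  (Y=0, X=1, Z=0, W=0, U=2) weight 3/320
  (Y=0, X=1, Z=0, W=2, U=2) weight 3/320
  (Y=0, X=1, Z=1, W=0, U=1) weight 1/160
  (Y=0, X=1, Z=1, W=2, U=1) weight 1/160
  … 32 more
Group by U:
  weight(U=1) = 3/40
  weight(U=2) = 9/80
Total weight = 3/40 + 9/80 = 3/16
P(U=1 | obs) = 3/40 / 3/16 = 2/5
P(U=2 | obs) = 9/80 / 3/16 = 3/5

P(U = 2 | obs) = 3/5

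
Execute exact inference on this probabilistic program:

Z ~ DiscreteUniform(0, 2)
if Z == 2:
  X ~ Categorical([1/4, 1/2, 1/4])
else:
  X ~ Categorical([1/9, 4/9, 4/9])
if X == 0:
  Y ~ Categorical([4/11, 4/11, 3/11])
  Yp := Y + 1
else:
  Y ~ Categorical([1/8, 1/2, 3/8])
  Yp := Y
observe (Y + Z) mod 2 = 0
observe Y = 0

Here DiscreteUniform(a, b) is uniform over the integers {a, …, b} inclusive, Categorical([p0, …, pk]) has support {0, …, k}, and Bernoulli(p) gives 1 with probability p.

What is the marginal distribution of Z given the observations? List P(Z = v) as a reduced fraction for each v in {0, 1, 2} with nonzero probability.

Enumerate traces; 6 have nonzero weight after conditioning:
  (Z=0, X=0, Y=0) weight 4/297
  (Z=0, X=1, Y=0) weight 1/54
  (Z=0, X=2, Y=0) weight 1/54
  (Z=2, X=0, Y=0) weight 1/33
  (Z=2, X=1, Y=0) weight 1/48
  (Z=2, X=2, Y=0) weight 1/96
Group by Z:
  weight(Z=0) = 5/99
  weight(Z=2) = 65/1056
Total weight = 5/99 + 65/1056 = 355/3168
P(Z=0 | obs) = 5/99 / 355/3168 = 32/71
P(Z=2 | obs) = 65/1056 / 355/3168 = 39/71

P(Z=0) = 32/71, P(Z=2) = 39/71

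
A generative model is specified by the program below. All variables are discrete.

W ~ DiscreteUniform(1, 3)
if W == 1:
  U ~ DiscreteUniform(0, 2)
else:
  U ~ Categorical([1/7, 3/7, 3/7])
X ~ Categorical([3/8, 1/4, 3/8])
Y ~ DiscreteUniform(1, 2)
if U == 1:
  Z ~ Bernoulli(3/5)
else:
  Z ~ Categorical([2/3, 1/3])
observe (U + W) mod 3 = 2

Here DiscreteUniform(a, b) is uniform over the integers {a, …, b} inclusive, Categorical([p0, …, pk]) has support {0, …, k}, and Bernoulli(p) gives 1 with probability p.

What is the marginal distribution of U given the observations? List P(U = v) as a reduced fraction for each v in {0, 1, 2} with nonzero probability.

Enumerate traces; 36 have nonzero weight after conditioning:
  (W=1, U=1, X=0, Y=1, Z=0) weight 1/120
  (W=1, U=1, X=0, Y=1, Z=1) weight 1/80
  (W=1, U=1, X=0, Y=2, Z=0) weight 1/120
  (W=1, U=1, X=0, Y=2, Z=1) weight 1/80
  (W=1, U=1, X=1, Y=1, Z=0) weight 1/180
  (W=1, U=1, X=1, Y=1, Z=1) weight 1/120
  (W=1, U=1, X=1, Y=2, Z=0) weight 1/180
  (W=1, U=1, X=1, Y=2, Z=1) weight 1/120
  (W=2, U=0, X=0, Y=1, Z=0) weight 1/168
  (W=3, U=2, X=0, Y=1, Z=0) weight 1/56
  … 26 more
Group by U:
  weight(U=0) = 1/21
  weight(U=1) = 1/9
  weight(U=2) = 1/7
Total weight = 1/21 + 1/9 + 1/7 = 19/63
P(U=0 | obs) = 1/21 / 19/63 = 3/19
P(U=1 | obs) = 1/9 / 19/63 = 7/19
P(U=2 | obs) = 1/7 / 19/63 = 9/19

P(U=0) = 3/19, P(U=1) = 7/19, P(U=2) = 9/19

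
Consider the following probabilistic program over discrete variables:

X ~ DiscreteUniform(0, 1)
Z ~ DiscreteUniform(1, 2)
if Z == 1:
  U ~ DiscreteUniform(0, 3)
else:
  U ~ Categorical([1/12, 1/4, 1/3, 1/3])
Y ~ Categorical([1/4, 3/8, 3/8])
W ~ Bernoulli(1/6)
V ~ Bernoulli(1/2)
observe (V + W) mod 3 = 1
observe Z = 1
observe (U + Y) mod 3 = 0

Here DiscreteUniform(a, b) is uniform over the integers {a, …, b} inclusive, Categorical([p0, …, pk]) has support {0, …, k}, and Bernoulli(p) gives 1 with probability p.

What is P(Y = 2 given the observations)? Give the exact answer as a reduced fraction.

Enumerate traces; 16 have nonzero weight after conditioning:
  (X=0, Z=1, U=0, Y=0, W=0, V=1) weight 5/768
  (X=0, Z=1, U=0, Y=0, W=1, V=0) weight 1/768
  (X=0, Z=1, U=1, Y=2, W=0, V=1) weight 5/512
  (X=0, Z=1, U=1, Y=2, W=1, V=0) weight 1/512
  (X=0, Z=1, U=2, Y=1, W=0, V=1) weight 5/512
  (X=0, Z=1, U=2, Y=1, W=1, V=0) weight 1/512
  (X=0, Z=1, U=3, Y=0, W=0, V=1) weight 5/768
  (X=0, Z=1, U=3, Y=0, W=1, V=0) weight 1/768
  … 8 more
Group by Y:
  weight(Y=0) = 1/32
  weight(Y=1) = 3/128
  weight(Y=2) = 3/128
Total weight = 1/32 + 3/128 + 3/128 = 5/64
P(Y=0 | obs) = 1/32 / 5/64 = 2/5
P(Y=1 | obs) = 3/128 / 5/64 = 3/10
P(Y=2 | obs) = 3/128 / 5/64 = 3/10

P(Y = 2 | obs) = 3/10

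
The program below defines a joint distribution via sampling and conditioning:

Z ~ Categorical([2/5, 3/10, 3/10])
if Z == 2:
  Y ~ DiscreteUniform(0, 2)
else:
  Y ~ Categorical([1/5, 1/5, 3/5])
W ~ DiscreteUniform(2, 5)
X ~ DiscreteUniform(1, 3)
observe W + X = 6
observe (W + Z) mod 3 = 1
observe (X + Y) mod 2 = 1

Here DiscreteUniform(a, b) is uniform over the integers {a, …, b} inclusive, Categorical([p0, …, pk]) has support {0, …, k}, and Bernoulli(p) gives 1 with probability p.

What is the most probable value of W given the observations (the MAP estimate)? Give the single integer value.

argmax_v P(W = v | obs) = 3

Enumerate traces; 5 have nonzero weight after conditioning:
  (Z=0, Y=1, W=4, X=2) weight 1/150
  (Z=1, Y=0, W=3, X=3) weight 1/200
  (Z=1, Y=2, W=3, X=3) weight 3/200
  (Z=2, Y=0, W=5, X=1) weight 1/120
  (Z=2, Y=2, W=5, X=1) weight 1/120
Group by W:
  weight(W=3) = 1/50
  weight(W=4) = 1/150
  weight(W=5) = 1/60
Total weight = 1/50 + 1/150 + 1/60 = 13/300
P(W=3 | obs) = 1/50 / 13/300 = 6/13
P(W=4 | obs) = 1/150 / 13/300 = 2/13
P(W=5 | obs) = 1/60 / 13/300 = 5/13
argmax = 3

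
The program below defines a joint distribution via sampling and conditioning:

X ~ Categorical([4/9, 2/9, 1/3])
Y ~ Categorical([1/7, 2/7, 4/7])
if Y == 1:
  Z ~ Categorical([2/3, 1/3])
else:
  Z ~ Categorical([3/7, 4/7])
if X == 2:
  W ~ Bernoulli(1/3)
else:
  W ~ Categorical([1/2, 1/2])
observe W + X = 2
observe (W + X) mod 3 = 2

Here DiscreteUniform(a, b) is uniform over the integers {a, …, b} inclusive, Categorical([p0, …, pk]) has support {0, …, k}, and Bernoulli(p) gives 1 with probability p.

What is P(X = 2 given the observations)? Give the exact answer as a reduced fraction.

Enumerate traces; 12 have nonzero weight after conditioning:
  (X=1, Y=0, Z=0, W=1) weight 1/147
  (X=1, Y=0, Z=1, W=1) weight 4/441
  (X=1, Y=1, Z=0, W=1) weight 4/189
  (X=1, Y=1, Z=1, W=1) weight 2/189
  (X=1, Y=2, Z=0, W=1) weight 4/147
  (X=1, Y=2, Z=1, W=1) weight 16/441
  (X=2, Y=0, Z=0, W=0) weight 2/147
  (X=2, Y=0, Z=1, W=0) weight 8/441
  … 4 more
Group by X:
  weight(X=1) = 1/9
  weight(X=2) = 2/9
Total weight = 1/9 + 2/9 = 1/3
P(X=1 | obs) = 1/9 / 1/3 = 1/3
P(X=2 | obs) = 2/9 / 1/3 = 2/3

P(X = 2 | obs) = 2/3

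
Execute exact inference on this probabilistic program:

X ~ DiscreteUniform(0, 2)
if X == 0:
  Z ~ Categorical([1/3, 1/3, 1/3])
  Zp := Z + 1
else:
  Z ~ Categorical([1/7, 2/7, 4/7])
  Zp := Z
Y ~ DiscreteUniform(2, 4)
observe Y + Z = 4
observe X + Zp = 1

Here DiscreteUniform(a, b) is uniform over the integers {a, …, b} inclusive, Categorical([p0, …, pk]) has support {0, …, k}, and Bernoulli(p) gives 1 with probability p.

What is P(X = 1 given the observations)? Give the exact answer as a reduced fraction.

Enumerate traces; 2 have nonzero weight after conditioning:
  (X=0, Z=0, Y=4) weight 1/27
  (X=1, Z=0, Y=4) weight 1/63
Group by X:
  weight(X=0) = 1/27
  weight(X=1) = 1/63
Total weight = 1/27 + 1/63 = 10/189
P(X=0 | obs) = 1/27 / 10/189 = 7/10
P(X=1 | obs) = 1/63 / 10/189 = 3/10

P(X = 1 | obs) = 3/10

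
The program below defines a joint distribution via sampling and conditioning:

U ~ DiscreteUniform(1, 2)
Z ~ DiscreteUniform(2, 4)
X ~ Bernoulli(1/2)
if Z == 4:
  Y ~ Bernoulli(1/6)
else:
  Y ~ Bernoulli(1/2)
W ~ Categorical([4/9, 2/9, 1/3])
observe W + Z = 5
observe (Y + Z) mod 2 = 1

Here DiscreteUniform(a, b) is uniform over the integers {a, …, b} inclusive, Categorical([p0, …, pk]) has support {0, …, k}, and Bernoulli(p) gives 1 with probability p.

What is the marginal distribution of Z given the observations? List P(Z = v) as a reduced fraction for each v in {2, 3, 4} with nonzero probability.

Enumerate traces; 8 have nonzero weight after conditioning:
  (U=1, Z=3, X=0, Y=0, W=2) weight 1/72
  (U=1, Z=3, X=1, Y=0, W=2) weight 1/72
  (U=1, Z=4, X=0, Y=1, W=1) weight 1/324
  (U=1, Z=4, X=1, Y=1, W=1) weight 1/324
  (U=2, Z=3, X=0, Y=0, W=2) weight 1/72
  (U=2, Z=3, X=1, Y=0, W=2) weight 1/72
  (U=2, Z=4, X=0, Y=1, W=1) weight 1/324
  (U=2, Z=4, X=1, Y=1, W=1) weight 1/324
Group by Z:
  weight(Z=3) = 1/18
  weight(Z=4) = 1/81
Total weight = 1/18 + 1/81 = 11/162
P(Z=3 | obs) = 1/18 / 11/162 = 9/11
P(Z=4 | obs) = 1/81 / 11/162 = 2/11

P(Z=3) = 9/11, P(Z=4) = 2/11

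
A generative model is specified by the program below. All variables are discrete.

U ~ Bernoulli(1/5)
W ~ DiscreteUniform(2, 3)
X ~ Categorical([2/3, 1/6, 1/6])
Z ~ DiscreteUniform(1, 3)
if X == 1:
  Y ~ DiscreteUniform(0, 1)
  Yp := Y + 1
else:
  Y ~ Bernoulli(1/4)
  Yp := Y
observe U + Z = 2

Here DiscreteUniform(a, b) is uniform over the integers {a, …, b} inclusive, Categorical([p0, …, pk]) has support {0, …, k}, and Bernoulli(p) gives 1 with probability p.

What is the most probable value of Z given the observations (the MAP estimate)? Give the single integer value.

Enumerate traces; 24 have nonzero weight after conditioning:
  (U=0, W=2, X=0, Z=2, Y=0) weight 1/15
  (U=0, W=2, X=0, Z=2, Y=1) weight 1/45
  (U=0, W=2, X=1, Z=2, Y=0) weight 1/90
  (U=0, W=2, X=1, Z=2, Y=1) weight 1/90
  (U=0, W=2, X=2, Z=2, Y=0) weight 1/60
  (U=0, W=2, X=2, Z=2, Y=1) weight 1/180
  (U=0, W=3, X=0, Z=2, Y=0) weight 1/15
  (U=0, W=3, X=0, Z=2, Y=1) weight 1/45
  (U=1, W=2, X=0, Z=1, Y=0) weight 1/60
  … 15 more
Group by Z:
  weight(Z=1) = 1/15
  weight(Z=2) = 4/15
Total weight = 1/15 + 4/15 = 1/3
P(Z=1 | obs) = 1/15 / 1/3 = 1/5
P(Z=2 | obs) = 4/15 / 1/3 = 4/5
argmax = 2

argmax_v P(Z = v | obs) = 2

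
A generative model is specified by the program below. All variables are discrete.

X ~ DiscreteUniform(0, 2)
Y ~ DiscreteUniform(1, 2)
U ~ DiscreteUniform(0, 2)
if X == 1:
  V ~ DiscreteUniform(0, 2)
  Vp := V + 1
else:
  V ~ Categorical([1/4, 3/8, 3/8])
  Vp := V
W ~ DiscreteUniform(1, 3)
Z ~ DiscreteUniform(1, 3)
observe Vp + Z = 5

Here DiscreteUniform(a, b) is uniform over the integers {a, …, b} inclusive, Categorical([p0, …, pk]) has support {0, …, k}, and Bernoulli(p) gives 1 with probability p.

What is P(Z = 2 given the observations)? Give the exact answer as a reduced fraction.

Enumerate traces; 72 have nonzero weight after conditioning:
  (X=0, Y=1, U=0, V=2, W=1, Z=3) weight 1/432
  (X=0, Y=1, U=0, V=2, W=2, Z=3) weight 1/432
  (X=0, Y=1, U=0, V=2, W=3, Z=3) weight 1/432
  (X=0, Y=1, U=1, V=2, W=1, Z=3) weight 1/432
  (X=0, Y=1, U=1, V=2, W=2, Z=3) weight 1/432
  (X=0, Y=1, U=1, V=2, W=3, Z=3) weight 1/432
  (X=0, Y=1, U=2, V=2, W=1, Z=3) weight 1/432
  (X=0, Y=1, U=2, V=2, W=2, Z=3) weight 1/432
  (X=1, Y=1, U=0, V=2, W=1, Z=2) weight 1/486
  … 63 more
Group by Z:
  weight(Z=2) = 1/27
  weight(Z=3) = 13/108
Total weight = 1/27 + 13/108 = 17/108
P(Z=2 | obs) = 1/27 / 17/108 = 4/17
P(Z=3 | obs) = 13/108 / 17/108 = 13/17

P(Z = 2 | obs) = 4/17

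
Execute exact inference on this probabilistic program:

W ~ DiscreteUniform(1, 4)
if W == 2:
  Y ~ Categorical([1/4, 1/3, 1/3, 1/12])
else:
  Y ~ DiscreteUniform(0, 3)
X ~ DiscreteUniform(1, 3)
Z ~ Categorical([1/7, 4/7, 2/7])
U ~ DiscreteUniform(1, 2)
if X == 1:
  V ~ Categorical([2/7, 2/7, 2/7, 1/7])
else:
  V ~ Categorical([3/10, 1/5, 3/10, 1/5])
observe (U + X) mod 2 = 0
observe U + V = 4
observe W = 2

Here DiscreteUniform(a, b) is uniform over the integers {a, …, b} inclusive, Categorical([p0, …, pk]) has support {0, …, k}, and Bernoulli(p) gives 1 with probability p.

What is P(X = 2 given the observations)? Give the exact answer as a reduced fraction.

P(X = 2 | obs) = 7/15

Enumerate traces; 36 have nonzero weight after conditioning:
  (W=2, Y=0, X=1, Z=0, U=1, V=3) weight 1/4704
  (W=2, Y=0, X=1, Z=1, U=1, V=3) weight 1/1176
  (W=2, Y=0, X=1, Z=2, U=1, V=3) weight 1/2352
  (W=2, Y=0, X=2, Z=0, U=2, V=2) weight 1/2240
  (W=2, Y=0, X=2, Z=1, U=2, V=2) weight 1/560
  (W=2, Y=0, X=2, Z=2, U=2, V=2) weight 1/1120
  (W=2, Y=0, X=3, Z=0, U=1, V=3) weight 1/3360
  (W=2, Y=0, X=3, Z=1, U=1, V=3) weight 1/840
  … 28 more
Group by X:
  weight(X=1) = 1/168
  weight(X=2) = 1/80
  weight(X=3) = 1/120
Total weight = 1/168 + 1/80 + 1/120 = 3/112
P(X=1 | obs) = 1/168 / 3/112 = 2/9
P(X=2 | obs) = 1/80 / 3/112 = 7/15
P(X=3 | obs) = 1/120 / 3/112 = 14/45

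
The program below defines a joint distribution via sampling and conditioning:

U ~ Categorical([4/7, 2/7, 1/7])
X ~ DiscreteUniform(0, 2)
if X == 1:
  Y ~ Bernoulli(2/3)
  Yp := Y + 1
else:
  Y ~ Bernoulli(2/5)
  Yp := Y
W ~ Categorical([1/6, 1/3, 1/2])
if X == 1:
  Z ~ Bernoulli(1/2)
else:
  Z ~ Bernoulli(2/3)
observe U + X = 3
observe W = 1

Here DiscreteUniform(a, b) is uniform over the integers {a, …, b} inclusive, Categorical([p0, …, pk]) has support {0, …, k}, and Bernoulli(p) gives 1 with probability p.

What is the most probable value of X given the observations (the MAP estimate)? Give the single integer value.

argmax_v P(X = v | obs) = 2

Enumerate traces; 8 have nonzero weight after conditioning:
  (U=1, X=2, Y=0, W=1, Z=0) weight 2/315
  (U=1, X=2, Y=0, W=1, Z=1) weight 4/315
  (U=1, X=2, Y=1, W=1, Z=0) weight 4/945
  (U=1, X=2, Y=1, W=1, Z=1) weight 8/945
  (U=2, X=1, Y=0, W=1, Z=0) weight 1/378
  (U=2, X=1, Y=0, W=1, Z=1) weight 1/378
  (U=2, X=1, Y=1, W=1, Z=0) weight 1/189
  (U=2, X=1, Y=1, W=1, Z=1) weight 1/189
Group by X:
  weight(X=1) = 1/63
  weight(X=2) = 2/63
Total weight = 1/63 + 2/63 = 1/21
P(X=1 | obs) = 1/63 / 1/21 = 1/3
P(X=2 | obs) = 2/63 / 1/21 = 2/3
argmax = 2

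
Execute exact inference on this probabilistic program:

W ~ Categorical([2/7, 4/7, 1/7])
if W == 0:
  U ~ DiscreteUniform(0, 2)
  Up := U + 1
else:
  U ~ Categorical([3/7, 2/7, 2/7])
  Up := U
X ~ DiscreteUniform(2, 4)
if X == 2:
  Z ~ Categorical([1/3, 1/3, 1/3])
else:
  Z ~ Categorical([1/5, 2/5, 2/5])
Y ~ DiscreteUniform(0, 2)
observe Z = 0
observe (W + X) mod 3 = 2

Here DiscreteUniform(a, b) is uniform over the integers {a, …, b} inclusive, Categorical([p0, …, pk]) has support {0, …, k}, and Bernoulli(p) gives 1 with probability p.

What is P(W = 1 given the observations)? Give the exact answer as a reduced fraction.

P(W = 1 | obs) = 12/25

Enumerate traces; 27 have nonzero weight after conditioning:
  (W=0, U=0, X=2, Z=0, Y=0) weight 2/567
  (W=0, U=0, X=2, Z=0, Y=1) weight 2/567
  (W=0, U=0, X=2, Z=0, Y=2) weight 2/567
  (W=0, U=1, X=2, Z=0, Y=0) weight 2/567
  (W=0, U=1, X=2, Z=0, Y=1) weight 2/567
  (W=0, U=1, X=2, Z=0, Y=2) weight 2/567
  (W=0, U=2, X=2, Z=0, Y=0) weight 2/567
  (W=0, U=2, X=2, Z=0, Y=1) weight 2/567
  (W=1, U=0, X=4, Z=0, Y=0) weight 4/735
  (W=2, U=0, X=3, Z=0, Y=0) weight 1/735
  … 17 more
Group by W:
  weight(W=0) = 2/63
  weight(W=1) = 4/105
  weight(W=2) = 1/105
Total weight = 2/63 + 4/105 + 1/105 = 5/63
P(W=0 | obs) = 2/63 / 5/63 = 2/5
P(W=1 | obs) = 4/105 / 5/63 = 12/25
P(W=2 | obs) = 1/105 / 5/63 = 3/25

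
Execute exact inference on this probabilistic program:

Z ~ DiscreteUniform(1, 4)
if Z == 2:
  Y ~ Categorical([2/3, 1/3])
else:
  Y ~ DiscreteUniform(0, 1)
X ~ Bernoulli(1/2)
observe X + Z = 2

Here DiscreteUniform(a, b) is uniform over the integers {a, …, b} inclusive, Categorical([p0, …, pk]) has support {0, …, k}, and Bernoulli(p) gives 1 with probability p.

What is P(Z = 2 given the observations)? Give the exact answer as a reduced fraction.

P(Z = 2 | obs) = 1/2

Enumerate traces; 4 have nonzero weight after conditioning:
  (Z=1, Y=0, X=1) weight 1/16
  (Z=1, Y=1, X=1) weight 1/16
  (Z=2, Y=0, X=0) weight 1/12
  (Z=2, Y=1, X=0) weight 1/24
Group by Z:
  weight(Z=1) = 1/8
  weight(Z=2) = 1/8
Total weight = 1/8 + 1/8 = 1/4
P(Z=1 | obs) = 1/8 / 1/4 = 1/2
P(Z=2 | obs) = 1/8 / 1/4 = 1/2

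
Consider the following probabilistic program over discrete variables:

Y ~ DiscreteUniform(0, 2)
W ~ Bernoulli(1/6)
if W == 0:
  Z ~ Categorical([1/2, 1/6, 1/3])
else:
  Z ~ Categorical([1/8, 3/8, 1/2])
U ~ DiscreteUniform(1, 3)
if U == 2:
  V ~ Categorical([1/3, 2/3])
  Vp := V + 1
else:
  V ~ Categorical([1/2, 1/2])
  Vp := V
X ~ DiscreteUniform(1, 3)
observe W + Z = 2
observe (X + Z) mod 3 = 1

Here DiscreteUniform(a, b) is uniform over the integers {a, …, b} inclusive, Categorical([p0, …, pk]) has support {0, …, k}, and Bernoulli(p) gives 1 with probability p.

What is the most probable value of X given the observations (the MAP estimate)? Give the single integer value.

argmax_v P(X = v | obs) = 2

Enumerate traces; 36 have nonzero weight after conditioning:
  (Y=0, W=0, Z=2, U=1, V=0, X=2) weight 5/972
  (Y=0, W=0, Z=2, U=1, V=1, X=2) weight 5/972
  (Y=0, W=0, Z=2, U=2, V=0, X=2) weight 5/1458
  (Y=0, W=0, Z=2, U=2, V=1, X=2) weight 5/729
  (Y=0, W=0, Z=2, U=3, V=0, X=2) weight 5/972
  (Y=0, W=0, Z=2, U=3, V=1, X=2) weight 5/972
  (Y=0, W=1, Z=1, U=1, V=0, X=3) weight 1/864
  (Y=0, W=1, Z=1, U=1, V=1, X=3) weight 1/864
  … 28 more
Group by X:
  weight(X=2) = 5/54
  weight(X=3) = 1/48
Total weight = 5/54 + 1/48 = 49/432
P(X=2 | obs) = 5/54 / 49/432 = 40/49
P(X=3 | obs) = 1/48 / 49/432 = 9/49
argmax = 2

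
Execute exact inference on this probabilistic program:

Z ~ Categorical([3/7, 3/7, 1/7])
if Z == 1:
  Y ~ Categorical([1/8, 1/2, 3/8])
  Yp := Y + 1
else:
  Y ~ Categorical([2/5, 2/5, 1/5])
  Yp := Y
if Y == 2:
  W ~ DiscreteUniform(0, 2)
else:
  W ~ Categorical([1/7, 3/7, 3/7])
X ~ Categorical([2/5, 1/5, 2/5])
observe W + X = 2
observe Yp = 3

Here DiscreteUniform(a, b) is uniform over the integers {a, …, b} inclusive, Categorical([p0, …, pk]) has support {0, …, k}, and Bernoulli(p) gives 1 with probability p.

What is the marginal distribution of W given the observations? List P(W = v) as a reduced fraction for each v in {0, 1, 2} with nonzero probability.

Enumerate traces; 3 have nonzero weight after conditioning:
  (Z=1, Y=2, W=0, X=2) weight 3/140
  (Z=1, Y=2, W=1, X=1) weight 3/280
  (Z=1, Y=2, W=2, X=0) weight 3/140
Group by W:
  weight(W=0) = 3/140
  weight(W=1) = 3/280
  weight(W=2) = 3/140
Total weight = 3/140 + 3/280 + 3/140 = 3/56
P(W=0 | obs) = 3/140 / 3/56 = 2/5
P(W=1 | obs) = 3/280 / 3/56 = 1/5
P(W=2 | obs) = 3/140 / 3/56 = 2/5

P(W=0) = 2/5, P(W=1) = 1/5, P(W=2) = 2/5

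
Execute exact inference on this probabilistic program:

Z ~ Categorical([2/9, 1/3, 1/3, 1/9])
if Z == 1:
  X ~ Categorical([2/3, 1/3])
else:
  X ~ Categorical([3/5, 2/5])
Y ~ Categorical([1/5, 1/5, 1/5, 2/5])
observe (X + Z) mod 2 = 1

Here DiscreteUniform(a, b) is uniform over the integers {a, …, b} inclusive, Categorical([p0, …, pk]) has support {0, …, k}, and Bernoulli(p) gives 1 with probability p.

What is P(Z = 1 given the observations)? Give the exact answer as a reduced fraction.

Enumerate traces; 16 have nonzero weight after conditioning:
  (Z=0, X=1, Y=0) weight 4/225
  (Z=0, X=1, Y=1) weight 4/225
  (Z=0, X=1, Y=2) weight 4/225
  (Z=0, X=1, Y=3) weight 8/225
  (Z=1, X=0, Y=0) weight 2/45
  (Z=1, X=0, Y=1) weight 2/45
  (Z=1, X=0, Y=2) weight 2/45
  (Z=1, X=0, Y=3) weight 4/45
  (Z=2, X=1, Y=0) weight 2/75
  (Z=3, X=0, Y=0) weight 1/75
  … 6 more
Group by Z:
  weight(Z=0) = 4/45
  weight(Z=1) = 2/9
  weight(Z=2) = 2/15
  weight(Z=3) = 1/15
Total weight = 4/45 + 2/9 + 2/15 + 1/15 = 23/45
P(Z=0 | obs) = 4/45 / 23/45 = 4/23
P(Z=1 | obs) = 2/9 / 23/45 = 10/23
P(Z=2 | obs) = 2/15 / 23/45 = 6/23
P(Z=3 | obs) = 1/15 / 23/45 = 3/23

P(Z = 1 | obs) = 10/23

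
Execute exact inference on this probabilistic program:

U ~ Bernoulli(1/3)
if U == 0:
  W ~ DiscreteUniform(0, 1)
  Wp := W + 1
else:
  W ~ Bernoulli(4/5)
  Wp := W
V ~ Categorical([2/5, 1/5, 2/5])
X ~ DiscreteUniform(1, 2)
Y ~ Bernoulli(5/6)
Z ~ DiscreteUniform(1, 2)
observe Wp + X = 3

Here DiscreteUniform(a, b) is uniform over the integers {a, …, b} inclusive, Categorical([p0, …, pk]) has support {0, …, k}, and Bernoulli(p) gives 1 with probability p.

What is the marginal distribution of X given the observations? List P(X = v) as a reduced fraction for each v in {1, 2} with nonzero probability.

Enumerate traces; 36 have nonzero weight after conditioning:
  (U=0, W=0, V=0, X=2, Y=0, Z=1) weight 1/180
  (U=0, W=0, V=0, X=2, Y=0, Z=2) weight 1/180
  (U=0, W=0, V=0, X=2, Y=1, Z=1) weight 1/36
  (U=0, W=0, V=0, X=2, Y=1, Z=2) weight 1/36
  (U=0, W=0, V=1, X=2, Y=0, Z=1) weight 1/360
  (U=0, W=0, V=1, X=2, Y=0, Z=2) weight 1/360
  (U=0, W=0, V=1, X=2, Y=1, Z=1) weight 1/72
  (U=0, W=0, V=1, X=2, Y=1, Z=2) weight 1/72
  (U=0, W=1, V=0, X=1, Y=0, Z=1) weight 1/180
  … 27 more
Group by X:
  weight(X=1) = 1/6
  weight(X=2) = 3/10
Total weight = 1/6 + 3/10 = 7/15
P(X=1 | obs) = 1/6 / 7/15 = 5/14
P(X=2 | obs) = 3/10 / 7/15 = 9/14

P(X=1) = 5/14, P(X=2) = 9/14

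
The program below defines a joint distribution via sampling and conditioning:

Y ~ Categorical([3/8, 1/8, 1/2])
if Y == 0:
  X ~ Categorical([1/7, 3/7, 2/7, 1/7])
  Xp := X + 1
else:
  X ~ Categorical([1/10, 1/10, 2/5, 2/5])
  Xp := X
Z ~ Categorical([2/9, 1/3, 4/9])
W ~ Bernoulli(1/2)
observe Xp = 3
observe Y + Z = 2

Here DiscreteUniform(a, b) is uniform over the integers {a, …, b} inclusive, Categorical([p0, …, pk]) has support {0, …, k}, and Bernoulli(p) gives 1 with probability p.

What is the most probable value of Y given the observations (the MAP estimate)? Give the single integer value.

Enumerate traces; 6 have nonzero weight after conditioning:
  (Y=0, X=2, Z=2, W=0) weight 1/42
  (Y=0, X=2, Z=2, W=1) weight 1/42
  (Y=1, X=3, Z=1, W=0) weight 1/120
  (Y=1, X=3, Z=1, W=1) weight 1/120
  (Y=2, X=3, Z=0, W=0) weight 1/45
  (Y=2, X=3, Z=0, W=1) weight 1/45
Group by Y:
  weight(Y=0) = 1/21
  weight(Y=1) = 1/60
  weight(Y=2) = 2/45
Total weight = 1/21 + 1/60 + 2/45 = 137/1260
P(Y=0 | obs) = 1/21 / 137/1260 = 60/137
P(Y=1 | obs) = 1/60 / 137/1260 = 21/137
P(Y=2 | obs) = 2/45 / 137/1260 = 56/137
argmax = 0

argmax_v P(Y = v | obs) = 0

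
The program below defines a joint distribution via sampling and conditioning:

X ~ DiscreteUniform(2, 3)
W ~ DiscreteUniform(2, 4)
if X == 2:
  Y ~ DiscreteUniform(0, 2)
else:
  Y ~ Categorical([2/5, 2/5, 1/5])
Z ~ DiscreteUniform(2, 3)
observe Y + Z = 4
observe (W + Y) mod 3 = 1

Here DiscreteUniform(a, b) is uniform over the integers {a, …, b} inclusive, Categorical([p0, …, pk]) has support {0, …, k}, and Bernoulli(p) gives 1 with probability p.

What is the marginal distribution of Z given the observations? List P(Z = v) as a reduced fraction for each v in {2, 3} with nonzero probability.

Enumerate traces; 4 have nonzero weight after conditioning:
  (X=2, W=2, Y=2, Z=2) weight 1/36
  (X=2, W=3, Y=1, Z=3) weight 1/36
  (X=3, W=2, Y=2, Z=2) weight 1/60
  (X=3, W=3, Y=1, Z=3) weight 1/30
Group by Z:
  weight(Z=2) = 2/45
  weight(Z=3) = 11/180
Total weight = 2/45 + 11/180 = 19/180
P(Z=2 | obs) = 2/45 / 19/180 = 8/19
P(Z=3 | obs) = 11/180 / 19/180 = 11/19

P(Z=2) = 8/19, P(Z=3) = 11/19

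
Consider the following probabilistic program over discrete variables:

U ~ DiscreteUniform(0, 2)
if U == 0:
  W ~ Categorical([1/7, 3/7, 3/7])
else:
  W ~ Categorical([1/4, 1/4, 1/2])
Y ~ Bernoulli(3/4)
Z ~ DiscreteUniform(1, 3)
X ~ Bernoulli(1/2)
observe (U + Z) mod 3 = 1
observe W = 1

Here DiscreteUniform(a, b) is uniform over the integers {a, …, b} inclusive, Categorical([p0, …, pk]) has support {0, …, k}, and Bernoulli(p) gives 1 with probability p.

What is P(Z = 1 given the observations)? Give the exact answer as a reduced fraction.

Enumerate traces; 12 have nonzero weight after conditioning:
  (U=0, W=1, Y=0, Z=1, X=0) weight 1/168
  (U=0, W=1, Y=0, Z=1, X=1) weight 1/168
  (U=0, W=1, Y=1, Z=1, X=0) weight 1/56
  (U=0, W=1, Y=1, Z=1, X=1) weight 1/56
  (U=1, W=1, Y=0, Z=3, X=0) weight 1/288
  (U=1, W=1, Y=0, Z=3, X=1) weight 1/288
  (U=1, W=1, Y=1, Z=3, X=0) weight 1/96
  (U=1, W=1, Y=1, Z=3, X=1) weight 1/96
  (U=2, W=1, Y=0, Z=2, X=0) weight 1/288
  … 3 more
Group by Z:
  weight(Z=1) = 1/21
  weight(Z=2) = 1/36
  weight(Z=3) = 1/36
Total weight = 1/21 + 1/36 + 1/36 = 13/126
P(Z=1 | obs) = 1/21 / 13/126 = 6/13
P(Z=2 | obs) = 1/36 / 13/126 = 7/26
P(Z=3 | obs) = 1/36 / 13/126 = 7/26

P(Z = 1 | obs) = 6/13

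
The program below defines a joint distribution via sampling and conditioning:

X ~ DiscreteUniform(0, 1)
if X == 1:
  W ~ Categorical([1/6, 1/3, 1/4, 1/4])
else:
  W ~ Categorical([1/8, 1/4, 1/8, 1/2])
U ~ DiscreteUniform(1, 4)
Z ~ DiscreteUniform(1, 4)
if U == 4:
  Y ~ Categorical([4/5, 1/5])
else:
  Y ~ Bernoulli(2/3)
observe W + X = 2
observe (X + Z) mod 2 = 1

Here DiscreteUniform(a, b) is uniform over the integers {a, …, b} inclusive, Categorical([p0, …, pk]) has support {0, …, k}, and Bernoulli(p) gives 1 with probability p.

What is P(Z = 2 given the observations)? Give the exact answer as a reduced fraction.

Enumerate traces; 32 have nonzero weight after conditioning:
  (X=0, W=2, U=1, Z=1, Y=0) weight 1/768
  (X=0, W=2, U=1, Z=1, Y=1) weight 1/384
  (X=0, W=2, U=1, Z=3, Y=0) weight 1/768
  (X=0, W=2, U=1, Z=3, Y=1) weight 1/384
  (X=0, W=2, U=2, Z=1, Y=0) weight 1/768
  (X=0, W=2, U=2, Z=1, Y=1) weight 1/384
  (X=0, W=2, U=2, Z=3, Y=0) weight 1/768
  (X=0, W=2, U=2, Z=3, Y=1) weight 1/384
  (X=1, W=1, U=1, Z=2, Y=0) weight 1/288
  (X=1, W=1, U=1, Z=4, Y=0) weight 1/288
  … 22 more
Group by Z:
  weight(Z=1) = 1/64
  weight(Z=2) = 1/24
  weight(Z=3) = 1/64
  weight(Z=4) = 1/24
Total weight = 1/64 + 1/24 + 1/64 + 1/24 = 11/96
P(Z=1 | obs) = 1/64 / 11/96 = 3/22
P(Z=2 | obs) = 1/24 / 11/96 = 4/11
P(Z=3 | obs) = 1/64 / 11/96 = 3/22
P(Z=4 | obs) = 1/24 / 11/96 = 4/11

P(Z = 2 | obs) = 4/11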